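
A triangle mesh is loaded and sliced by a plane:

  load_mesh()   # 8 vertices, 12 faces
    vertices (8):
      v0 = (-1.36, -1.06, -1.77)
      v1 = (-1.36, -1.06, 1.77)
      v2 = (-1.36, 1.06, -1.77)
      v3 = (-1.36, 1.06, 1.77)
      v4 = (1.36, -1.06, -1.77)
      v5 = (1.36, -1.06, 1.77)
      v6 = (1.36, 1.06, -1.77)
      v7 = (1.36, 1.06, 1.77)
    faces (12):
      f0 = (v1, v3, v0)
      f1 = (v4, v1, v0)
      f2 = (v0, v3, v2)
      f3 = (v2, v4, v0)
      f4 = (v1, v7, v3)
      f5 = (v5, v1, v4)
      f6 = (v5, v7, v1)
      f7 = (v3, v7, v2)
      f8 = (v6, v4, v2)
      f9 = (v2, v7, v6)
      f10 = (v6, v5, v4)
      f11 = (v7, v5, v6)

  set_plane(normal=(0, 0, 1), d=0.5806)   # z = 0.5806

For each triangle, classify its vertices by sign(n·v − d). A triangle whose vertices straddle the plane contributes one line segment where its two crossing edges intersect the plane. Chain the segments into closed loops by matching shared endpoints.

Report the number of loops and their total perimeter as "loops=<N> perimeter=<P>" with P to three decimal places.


Straddling triangles (8 of 12):
  (v1,v3,v0) [++-] → (-1.36, 0.347704, 0.5806)–(-1.36, -1.06, 0.5806)  len=1.4077
  (v4,v1,v0) [-+-] → (-0.446111, -1.06, 0.5806)–(-1.36, -1.06, 0.5806)  len=0.9139
  (v0,v3,v2) [-+-] → (-1.36, 0.347704, 0.5806)–(-1.36, 1.06, 0.5806)  len=0.7123
  (v5,v1,v4) [++-] → (-0.446111, -1.06, 0.5806)–(1.36, -1.06, 0.5806)  len=1.8061
  (v3,v7,v2) [++-] → (0.446111, 1.06, 0.5806)–(-1.36, 1.06, 0.5806)  len=1.8061
  (v2,v7,v6) [-+-] → (0.446111, 1.06, 0.5806)–(1.36, 1.06, 0.5806)  len=0.9139
  (v6,v5,v4) [-+-] → (1.36, -0.347704, 0.5806)–(1.36, -1.06, 0.5806)  len=0.7123
  (v7,v5,v6) [++-] → (1.36, -0.347704, 0.5806)–(1.36, 1.06, 0.5806)  len=1.4077

Chained into 1 loop(s):
  loop 1: 8 segments, perimeter = 9.6800
Total perimeter = 9.680

loops=1 perimeter=9.680


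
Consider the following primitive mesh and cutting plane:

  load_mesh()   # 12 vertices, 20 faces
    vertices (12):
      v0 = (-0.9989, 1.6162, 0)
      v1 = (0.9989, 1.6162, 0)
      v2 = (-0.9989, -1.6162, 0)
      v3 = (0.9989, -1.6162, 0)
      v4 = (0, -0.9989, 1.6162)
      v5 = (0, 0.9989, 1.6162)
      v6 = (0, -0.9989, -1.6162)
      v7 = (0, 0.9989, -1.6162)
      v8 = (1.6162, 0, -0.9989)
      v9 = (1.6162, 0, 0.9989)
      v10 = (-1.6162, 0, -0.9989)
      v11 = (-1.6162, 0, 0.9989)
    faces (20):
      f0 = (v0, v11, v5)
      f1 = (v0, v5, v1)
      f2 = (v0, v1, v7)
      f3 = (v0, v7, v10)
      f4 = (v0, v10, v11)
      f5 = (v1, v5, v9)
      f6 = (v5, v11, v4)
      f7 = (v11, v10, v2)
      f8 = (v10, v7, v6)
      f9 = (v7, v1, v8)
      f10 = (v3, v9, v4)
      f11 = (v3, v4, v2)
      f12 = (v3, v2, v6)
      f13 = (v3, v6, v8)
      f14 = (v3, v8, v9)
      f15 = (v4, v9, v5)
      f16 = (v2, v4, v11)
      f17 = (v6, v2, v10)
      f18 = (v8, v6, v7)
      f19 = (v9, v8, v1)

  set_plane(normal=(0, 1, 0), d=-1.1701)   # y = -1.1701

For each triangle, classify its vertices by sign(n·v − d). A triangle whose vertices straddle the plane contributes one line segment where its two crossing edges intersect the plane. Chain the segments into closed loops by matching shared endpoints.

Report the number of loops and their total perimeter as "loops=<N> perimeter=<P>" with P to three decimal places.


Straddling triangles (8 of 20):
  (v11,v10,v2) [++-] → (-1.16929, -1.1701, -0.275714)–(-1.16929, -1.1701, 0.275714)  len=0.5514
  (v3,v9,v4) [-++] → (1.16929, -1.1701, 0.275714)–(0.277032, -1.1701, 1.16797)  len=1.2618
  (v3,v4,v2) [-+-] → (0.277032, -1.1701, 1.16797)–(-0.277032, -1.1701, 1.16797)  len=0.5541
  (v3,v2,v6) [--+] → (-0.277032, -1.1701, -1.16797)–(0.277032, -1.1701, -1.16797)  len=0.5541
  (v3,v6,v8) [-++] → (0.277032, -1.1701, -1.16797)–(1.16929, -1.1701, -0.275714)  len=1.2618
  (v3,v8,v9) [-++] → (1.16929, -1.1701, -0.275714)–(1.16929, -1.1701, 0.275714)  len=0.5514
  (v2,v4,v11) [-++] → (-0.277032, -1.1701, 1.16797)–(-1.16929, -1.1701, 0.275714)  len=1.2618
  (v6,v2,v10) [+-+] → (-0.277032, -1.1701, -1.16797)–(-1.16929, -1.1701, -0.275714)  len=1.2618

Chained into 1 loop(s):
  loop 1: 8 segments, perimeter = 7.2583
Total perimeter = 7.258

loops=1 perimeter=7.258


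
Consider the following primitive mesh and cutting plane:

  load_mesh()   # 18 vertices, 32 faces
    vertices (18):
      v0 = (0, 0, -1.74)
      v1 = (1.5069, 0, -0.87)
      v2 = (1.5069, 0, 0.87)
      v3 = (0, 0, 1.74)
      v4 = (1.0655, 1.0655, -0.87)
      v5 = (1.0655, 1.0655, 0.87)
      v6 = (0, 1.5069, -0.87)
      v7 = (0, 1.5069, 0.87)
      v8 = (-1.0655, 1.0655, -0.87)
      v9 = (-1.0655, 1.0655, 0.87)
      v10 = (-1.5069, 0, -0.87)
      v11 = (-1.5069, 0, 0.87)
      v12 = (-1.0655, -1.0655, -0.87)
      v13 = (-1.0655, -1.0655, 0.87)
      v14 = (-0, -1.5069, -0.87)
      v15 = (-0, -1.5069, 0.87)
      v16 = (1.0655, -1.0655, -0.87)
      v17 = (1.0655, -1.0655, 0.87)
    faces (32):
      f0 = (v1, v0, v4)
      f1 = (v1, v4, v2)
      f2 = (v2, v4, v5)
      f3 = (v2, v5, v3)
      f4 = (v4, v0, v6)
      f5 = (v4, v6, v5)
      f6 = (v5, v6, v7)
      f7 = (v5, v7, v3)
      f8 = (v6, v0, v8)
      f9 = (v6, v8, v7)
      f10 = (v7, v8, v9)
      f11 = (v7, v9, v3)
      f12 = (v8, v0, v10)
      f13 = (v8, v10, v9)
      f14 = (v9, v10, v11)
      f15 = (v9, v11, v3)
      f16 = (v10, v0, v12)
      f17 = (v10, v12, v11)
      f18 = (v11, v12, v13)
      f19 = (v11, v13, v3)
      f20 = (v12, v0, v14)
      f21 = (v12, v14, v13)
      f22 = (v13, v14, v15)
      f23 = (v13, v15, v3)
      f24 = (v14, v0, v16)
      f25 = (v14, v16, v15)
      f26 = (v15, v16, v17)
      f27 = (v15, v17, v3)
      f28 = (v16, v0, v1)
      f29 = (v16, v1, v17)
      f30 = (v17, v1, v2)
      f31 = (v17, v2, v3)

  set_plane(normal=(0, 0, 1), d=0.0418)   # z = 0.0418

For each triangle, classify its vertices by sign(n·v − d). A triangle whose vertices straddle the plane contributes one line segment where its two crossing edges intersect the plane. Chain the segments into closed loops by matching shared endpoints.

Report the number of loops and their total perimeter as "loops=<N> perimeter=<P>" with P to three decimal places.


Straddling triangles (16 of 32):
  (v1,v4,v2) [--+] → (1.2968, 0.507154, 0.0418)–(1.5069, 0, 0.0418)  len=0.5489
  (v2,v4,v5) [+-+] → (1.2968, 0.507154, 0.0418)–(1.0655, 1.0655, 0.0418)  len=0.6044
  (v4,v6,v5) [--+] → (0.558346, 1.2756, 0.0418)–(1.0655, 1.0655, 0.0418)  len=0.5489
  (v5,v6,v7) [+-+] → (0.558346, 1.2756, 0.0418)–(0, 1.5069, 0.0418)  len=0.6044
  (v6,v8,v7) [--+] → (-0.507154, 1.2968, 0.0418)–(0, 1.5069, 0.0418)  len=0.5489
  (v7,v8,v9) [+-+] → (-0.507154, 1.2968, 0.0418)–(-1.0655, 1.0655, 0.0418)  len=0.6044
  (v8,v10,v9) [--+] → (-1.2756, 0.558346, 0.0418)–(-1.0655, 1.0655, 0.0418)  len=0.5489
  (v9,v10,v11) [+-+] → (-1.2756, 0.558346, 0.0418)–(-1.5069, 0, 0.0418)  len=0.6044
  (v10,v12,v11) [--+] → (-1.2968, -0.507154, 0.0418)–(-1.5069, 0, 0.0418)  len=0.5489
  (v11,v12,v13) [+-+] → (-1.2968, -0.507154, 0.0418)–(-1.0655, -1.0655, 0.0418)  len=0.6044
  (v12,v14,v13) [--+] → (-0.558346, -1.2756, 0.0418)–(-1.0655, -1.0655, 0.0418)  len=0.5489
  (v13,v14,v15) [+-+] → (-0.558346, -1.2756, 0.0418)–(0, -1.5069, 0.0418)  len=0.6044
  (v14,v16,v15) [--+] → (0.507154, -1.2968, 0.0418)–(0, -1.5069, 0.0418)  len=0.5489
  (v15,v16,v17) [+-+] → (0.507154, -1.2968, 0.0418)–(1.0655, -1.0655, 0.0418)  len=0.6044
  (v16,v1,v17) [--+] → (1.2756, -0.558346, 0.0418)–(1.0655, -1.0655, 0.0418)  len=0.5489
  (v17,v1,v2) [+-+] → (1.2756, -0.558346, 0.0418)–(1.5069, 0, 0.0418)  len=0.6044

Chained into 1 loop(s):
  loop 1: 16 segments, perimeter = 9.2265
Total perimeter = 9.226

loops=1 perimeter=9.226


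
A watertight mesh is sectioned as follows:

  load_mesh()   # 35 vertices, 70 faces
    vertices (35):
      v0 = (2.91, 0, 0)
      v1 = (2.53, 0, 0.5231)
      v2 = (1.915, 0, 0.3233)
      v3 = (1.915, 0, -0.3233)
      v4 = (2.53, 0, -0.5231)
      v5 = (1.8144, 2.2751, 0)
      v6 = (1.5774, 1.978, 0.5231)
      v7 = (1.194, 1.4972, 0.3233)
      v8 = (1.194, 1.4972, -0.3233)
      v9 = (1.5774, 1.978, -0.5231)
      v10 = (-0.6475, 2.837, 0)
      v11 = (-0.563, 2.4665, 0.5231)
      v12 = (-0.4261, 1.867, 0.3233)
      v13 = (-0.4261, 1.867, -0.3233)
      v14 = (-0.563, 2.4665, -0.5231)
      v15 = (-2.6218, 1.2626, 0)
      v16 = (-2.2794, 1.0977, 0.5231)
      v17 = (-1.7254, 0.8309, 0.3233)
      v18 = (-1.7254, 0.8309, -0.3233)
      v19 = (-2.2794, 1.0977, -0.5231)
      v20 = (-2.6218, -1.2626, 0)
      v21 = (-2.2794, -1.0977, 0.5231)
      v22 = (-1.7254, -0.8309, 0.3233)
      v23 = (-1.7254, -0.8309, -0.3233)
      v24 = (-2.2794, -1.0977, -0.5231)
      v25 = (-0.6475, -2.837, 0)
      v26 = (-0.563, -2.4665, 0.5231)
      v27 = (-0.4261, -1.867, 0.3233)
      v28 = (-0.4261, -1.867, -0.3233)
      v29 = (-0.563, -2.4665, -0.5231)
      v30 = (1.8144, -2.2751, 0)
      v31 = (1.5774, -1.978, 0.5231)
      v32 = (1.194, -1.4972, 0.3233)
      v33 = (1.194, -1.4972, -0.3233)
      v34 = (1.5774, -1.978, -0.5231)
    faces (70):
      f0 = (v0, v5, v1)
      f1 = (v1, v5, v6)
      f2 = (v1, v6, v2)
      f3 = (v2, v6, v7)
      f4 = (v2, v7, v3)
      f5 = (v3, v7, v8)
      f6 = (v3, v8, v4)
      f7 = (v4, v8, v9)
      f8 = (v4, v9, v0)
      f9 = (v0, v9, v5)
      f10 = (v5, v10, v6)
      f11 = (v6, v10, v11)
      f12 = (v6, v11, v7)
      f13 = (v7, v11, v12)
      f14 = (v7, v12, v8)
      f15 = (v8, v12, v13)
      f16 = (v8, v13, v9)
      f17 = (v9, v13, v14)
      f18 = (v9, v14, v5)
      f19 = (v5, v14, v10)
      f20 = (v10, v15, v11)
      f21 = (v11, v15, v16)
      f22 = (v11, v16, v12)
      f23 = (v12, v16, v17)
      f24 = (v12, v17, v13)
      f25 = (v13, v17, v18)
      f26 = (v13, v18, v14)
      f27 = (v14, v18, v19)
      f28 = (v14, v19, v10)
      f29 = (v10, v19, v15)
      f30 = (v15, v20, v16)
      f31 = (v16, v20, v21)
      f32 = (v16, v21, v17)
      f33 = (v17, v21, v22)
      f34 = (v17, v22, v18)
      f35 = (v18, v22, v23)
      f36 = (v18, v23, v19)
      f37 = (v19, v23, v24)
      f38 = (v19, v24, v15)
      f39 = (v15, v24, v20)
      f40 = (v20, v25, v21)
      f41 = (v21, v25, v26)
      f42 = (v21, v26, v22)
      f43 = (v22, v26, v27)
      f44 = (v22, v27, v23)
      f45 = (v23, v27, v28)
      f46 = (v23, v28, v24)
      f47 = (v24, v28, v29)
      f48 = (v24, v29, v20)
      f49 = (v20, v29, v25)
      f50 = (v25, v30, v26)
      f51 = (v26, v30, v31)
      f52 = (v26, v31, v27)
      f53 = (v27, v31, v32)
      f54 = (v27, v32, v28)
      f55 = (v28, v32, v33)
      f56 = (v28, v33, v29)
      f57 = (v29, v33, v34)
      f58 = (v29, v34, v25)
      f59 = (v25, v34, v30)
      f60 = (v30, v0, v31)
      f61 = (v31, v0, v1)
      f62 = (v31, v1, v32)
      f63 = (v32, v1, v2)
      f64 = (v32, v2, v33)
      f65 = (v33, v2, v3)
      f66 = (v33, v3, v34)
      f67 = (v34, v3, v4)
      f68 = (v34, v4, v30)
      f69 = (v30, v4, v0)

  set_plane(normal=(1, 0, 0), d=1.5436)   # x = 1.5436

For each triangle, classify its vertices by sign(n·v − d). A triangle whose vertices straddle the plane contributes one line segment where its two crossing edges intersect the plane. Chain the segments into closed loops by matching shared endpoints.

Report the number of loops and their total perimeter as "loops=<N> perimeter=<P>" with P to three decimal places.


Straddling triangles (24 of 70):
  (v2,v6,v7) [++-] → (1.5436, 1.93561, 0.505486)–(1.5436, 0.771235, 0.3233)  len=1.1785
  (v2,v7,v3) [+-+] → (1.5436, 0.771235, 0.3233)–(1.5436, 0.771235, 0.00977523)  len=0.3135
  (v3,v7,v8) [+--] → (1.5436, 0.771235, 0.00977523)–(1.5436, 0.771235, -0.3233)  len=0.3331
  (v3,v8,v4) [+-+] → (1.5436, 0.771235, -0.3233)–(1.5436, 1.10542, -0.375583)  len=0.3382
  (v4,v8,v9) [+-+] → (1.5436, 1.10542, -0.375583)–(1.5436, 1.93561, -0.505486)  len=0.8403
  (v5,v10,v6) [+-+] → (1.5436, 2.33691, 0)–(1.5436, 1.99105, 0.515153)  len=0.6205
  (v6,v10,v11) [+--] → (1.5436, 1.99105, 0.515153)–(1.5436, 1.98571, 0.5231)  len=0.0096
  (v6,v11,v7) [+--] → (1.5436, 1.98571, 0.5231)–(1.5436, 1.93561, 0.505486)  len=0.0531
  (v8,v13,v9) [--+] → (1.5436, 1.97613, -0.519729)–(1.5436, 1.93561, -0.505486)  len=0.0429
  (v9,v13,v14) [+--] → (1.5436, 1.97613, -0.519729)–(1.5436, 1.98571, -0.5231)  len=0.0102
  (v9,v14,v5) [+-+] → (1.5436, 1.98571, -0.5231)–(1.5436, 2.2969, -0.0595842)  len=0.5583
  (v5,v14,v10) [+--] → (1.5436, 2.2969, -0.0595842)–(1.5436, 2.33691, 0)  len=0.0718
  (v25,v30,v26) [-+-] → (1.5436, -2.33691, 0)–(1.5436, -2.2969, 0.0595842)  len=0.0718
  (v26,v30,v31) [-++] → (1.5436, -2.2969, 0.0595842)–(1.5436, -1.98571, 0.5231)  len=0.5583
  (v26,v31,v27) [-+-] → (1.5436, -1.98571, 0.5231)–(1.5436, -1.97613, 0.519729)  len=0.0102
  (v27,v31,v32) [-+-] → (1.5436, -1.97613, 0.519729)–(1.5436, -1.93561, 0.505486)  len=0.0429
  (v29,v33,v34) [--+] → (1.5436, -1.93561, -0.505486)–(1.5436, -1.98571, -0.5231)  len=0.0531
  (v29,v34,v25) [-+-] → (1.5436, -1.98571, -0.5231)–(1.5436, -1.99105, -0.515153)  len=0.0096
  (v25,v34,v30) [-++] → (1.5436, -1.99105, -0.515153)–(1.5436, -2.33691, 0)  len=0.6205
  (v31,v1,v32) [++-] → (1.5436, -1.10542, 0.375583)–(1.5436, -1.93561, 0.505486)  len=0.8403
  (v32,v1,v2) [-++] → (1.5436, -1.10542, 0.375583)–(1.5436, -0.771235, 0.3233)  len=0.3382
  (v32,v2,v33) [-+-] → (1.5436, -0.771235, 0.3233)–(1.5436, -0.771235, -0.00977523)  len=0.3331
  (v33,v2,v3) [-++] → (1.5436, -0.771235, -0.00977523)–(1.5436, -0.771235, -0.3233)  len=0.3135
  (v33,v3,v34) [-++] → (1.5436, -0.771235, -0.3233)–(1.5436, -1.93561, -0.505486)  len=1.1785

Chained into 2 loop(s):
  loop 1: 12 segments, perimeter = 4.3700
  loop 2: 12 segments, perimeter = 4.3700
Total perimeter = 8.740

loops=2 perimeter=8.740


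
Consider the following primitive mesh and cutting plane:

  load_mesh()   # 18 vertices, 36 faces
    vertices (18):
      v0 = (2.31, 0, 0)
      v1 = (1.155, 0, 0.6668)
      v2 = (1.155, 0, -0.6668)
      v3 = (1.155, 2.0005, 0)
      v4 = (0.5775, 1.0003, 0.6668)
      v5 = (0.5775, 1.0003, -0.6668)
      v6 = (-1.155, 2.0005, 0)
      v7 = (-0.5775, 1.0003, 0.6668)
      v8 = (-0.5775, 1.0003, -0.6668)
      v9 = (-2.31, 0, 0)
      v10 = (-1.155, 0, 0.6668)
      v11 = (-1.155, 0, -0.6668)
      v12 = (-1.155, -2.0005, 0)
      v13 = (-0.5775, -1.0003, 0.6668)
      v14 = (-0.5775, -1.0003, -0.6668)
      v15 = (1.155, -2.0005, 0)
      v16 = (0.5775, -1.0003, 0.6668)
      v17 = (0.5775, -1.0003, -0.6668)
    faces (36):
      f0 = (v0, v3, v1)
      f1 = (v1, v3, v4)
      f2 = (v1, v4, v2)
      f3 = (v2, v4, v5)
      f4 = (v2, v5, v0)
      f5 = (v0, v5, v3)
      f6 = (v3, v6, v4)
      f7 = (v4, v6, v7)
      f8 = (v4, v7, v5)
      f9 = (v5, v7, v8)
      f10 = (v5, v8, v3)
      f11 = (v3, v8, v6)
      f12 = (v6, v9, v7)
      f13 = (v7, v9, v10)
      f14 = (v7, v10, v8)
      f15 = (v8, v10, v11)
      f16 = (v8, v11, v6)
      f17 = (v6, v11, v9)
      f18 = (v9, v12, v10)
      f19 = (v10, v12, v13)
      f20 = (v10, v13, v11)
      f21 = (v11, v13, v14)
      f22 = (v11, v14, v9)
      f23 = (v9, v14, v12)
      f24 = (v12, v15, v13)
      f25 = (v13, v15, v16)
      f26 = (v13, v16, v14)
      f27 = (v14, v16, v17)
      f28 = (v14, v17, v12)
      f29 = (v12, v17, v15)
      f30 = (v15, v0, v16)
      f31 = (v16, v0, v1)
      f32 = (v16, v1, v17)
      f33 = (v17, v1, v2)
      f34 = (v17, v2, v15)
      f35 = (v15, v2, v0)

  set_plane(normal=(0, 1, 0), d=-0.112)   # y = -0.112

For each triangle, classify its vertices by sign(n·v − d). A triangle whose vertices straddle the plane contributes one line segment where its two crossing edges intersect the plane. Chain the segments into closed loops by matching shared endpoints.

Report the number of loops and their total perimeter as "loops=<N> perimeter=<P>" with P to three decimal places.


loops=2 perimeter=8.002

Straddling triangles (12 of 36):
  (v9,v12,v10) [+-+] → (-2.24534, -0.112, 0)–(-1.155, -0.112, 0.629469)  len=1.2590
  (v10,v12,v13) [+--] → (-1.155, -0.112, 0.629469)–(-1.09034, -0.112, 0.6668)  len=0.0747
  (v10,v13,v11) [+-+] → (-1.09034, -0.112, 0.6668)–(-1.09034, -0.112, -0.517482)  len=1.1843
  (v11,v13,v14) [+--] → (-1.09034, -0.112, -0.517482)–(-1.09034, -0.112, -0.6668)  len=0.1493
  (v11,v14,v9) [+-+] → (-1.09034, -0.112, -0.6668)–(-2.11602, -0.112, -0.0746592)  len=1.1843
  (v9,v14,v12) [+--] → (-2.11602, -0.112, -0.0746592)–(-2.24534, -0.112, 0)  len=0.1493
  (v15,v0,v16) [-+-] → (2.24534, -0.112, 0)–(2.11602, -0.112, 0.0746592)  len=0.1493
  (v16,v0,v1) [-++] → (2.11602, -0.112, 0.0746592)–(1.09034, -0.112, 0.6668)  len=1.1843
  (v16,v1,v17) [-+-] → (1.09034, -0.112, 0.6668)–(1.09034, -0.112, 0.517482)  len=0.1493
  (v17,v1,v2) [-++] → (1.09034, -0.112, 0.517482)–(1.09034, -0.112, -0.6668)  len=1.1843
  (v17,v2,v15) [-+-] → (1.09034, -0.112, -0.6668)–(1.155, -0.112, -0.629469)  len=0.0747
  (v15,v2,v0) [-++] → (1.155, -0.112, -0.629469)–(2.24534, -0.112, 0)  len=1.2590

Chained into 2 loop(s):
  loop 1: 6 segments, perimeter = 4.0009
  loop 2: 6 segments, perimeter = 4.0009
Total perimeter = 8.002


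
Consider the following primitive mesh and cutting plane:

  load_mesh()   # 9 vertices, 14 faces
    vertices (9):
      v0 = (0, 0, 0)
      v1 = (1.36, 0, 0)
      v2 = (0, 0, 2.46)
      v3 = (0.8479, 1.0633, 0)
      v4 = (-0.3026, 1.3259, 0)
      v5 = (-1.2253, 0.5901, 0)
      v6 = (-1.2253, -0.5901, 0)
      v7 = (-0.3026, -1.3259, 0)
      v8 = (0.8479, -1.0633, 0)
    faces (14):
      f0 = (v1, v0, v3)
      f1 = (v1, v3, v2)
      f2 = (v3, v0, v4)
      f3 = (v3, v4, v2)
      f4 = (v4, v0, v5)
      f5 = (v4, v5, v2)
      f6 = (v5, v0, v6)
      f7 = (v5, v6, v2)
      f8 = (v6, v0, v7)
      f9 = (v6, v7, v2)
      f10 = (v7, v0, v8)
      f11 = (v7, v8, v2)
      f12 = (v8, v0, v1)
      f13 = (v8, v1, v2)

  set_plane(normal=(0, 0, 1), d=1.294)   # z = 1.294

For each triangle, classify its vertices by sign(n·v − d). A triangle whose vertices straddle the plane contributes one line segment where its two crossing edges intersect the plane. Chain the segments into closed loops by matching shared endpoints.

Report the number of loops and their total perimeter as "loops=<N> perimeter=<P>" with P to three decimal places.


loops=1 perimeter=3.916

Straddling triangles (7 of 14):
  (v1,v3,v2) [--+] → (0.401891, 0.503987, 1.294)–(0.644618, 0, 1.294)  len=0.5594
  (v3,v4,v2) [--+] → (-0.143427, 0.628455, 1.294)–(0.401891, 0.503987, 1.294)  len=0.5593
  (v4,v5,v2) [--+] → (-0.580772, 0.279698, 1.294)–(-0.143427, 0.628455, 1.294)  len=0.5594
  (v5,v6,v2) [--+] → (-0.580772, -0.279698, 1.294)–(-0.580772, 0.279698, 1.294)  len=0.5594
  (v6,v7,v2) [--+] → (-0.143427, -0.628455, 1.294)–(-0.580772, -0.279698, 1.294)  len=0.5594
  (v7,v8,v2) [--+] → (0.401891, -0.503987, 1.294)–(-0.143427, -0.628455, 1.294)  len=0.5593
  (v8,v1,v2) [--+] → (0.644618, 0, 1.294)–(0.401891, -0.503987, 1.294)  len=0.5594

Chained into 1 loop(s):
  loop 1: 7 segments, perimeter = 3.9156
Total perimeter = 3.916


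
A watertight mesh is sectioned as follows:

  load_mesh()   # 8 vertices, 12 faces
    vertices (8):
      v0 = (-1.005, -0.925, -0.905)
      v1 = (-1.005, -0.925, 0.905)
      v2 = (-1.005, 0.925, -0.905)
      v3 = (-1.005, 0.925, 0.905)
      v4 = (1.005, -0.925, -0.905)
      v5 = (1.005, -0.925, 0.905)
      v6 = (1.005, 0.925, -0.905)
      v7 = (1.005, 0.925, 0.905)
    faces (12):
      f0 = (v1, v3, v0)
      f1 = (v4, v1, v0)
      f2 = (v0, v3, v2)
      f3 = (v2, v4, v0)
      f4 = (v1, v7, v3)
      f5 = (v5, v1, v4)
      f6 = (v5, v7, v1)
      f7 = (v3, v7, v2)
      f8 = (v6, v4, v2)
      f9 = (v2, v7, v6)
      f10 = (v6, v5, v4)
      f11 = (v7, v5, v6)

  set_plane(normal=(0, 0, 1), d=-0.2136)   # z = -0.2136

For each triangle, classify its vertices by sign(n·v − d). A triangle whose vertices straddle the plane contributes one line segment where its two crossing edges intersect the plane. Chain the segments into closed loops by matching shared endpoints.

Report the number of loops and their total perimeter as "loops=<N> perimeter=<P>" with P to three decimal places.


Straddling triangles (8 of 12):
  (v1,v3,v0) [++-] → (-1.005, -0.21832, -0.2136)–(-1.005, -0.925, -0.2136)  len=0.7067
  (v4,v1,v0) [-+-] → (0.237202, -0.925, -0.2136)–(-1.005, -0.925, -0.2136)  len=1.2422
  (v0,v3,v2) [-+-] → (-1.005, -0.21832, -0.2136)–(-1.005, 0.925, -0.2136)  len=1.1433
  (v5,v1,v4) [++-] → (0.237202, -0.925, -0.2136)–(1.005, -0.925, -0.2136)  len=0.7678
  (v3,v7,v2) [++-] → (-0.237202, 0.925, -0.2136)–(-1.005, 0.925, -0.2136)  len=0.7678
  (v2,v7,v6) [-+-] → (-0.237202, 0.925, -0.2136)–(1.005, 0.925, -0.2136)  len=1.2422
  (v6,v5,v4) [-+-] → (1.005, 0.21832, -0.2136)–(1.005, -0.925, -0.2136)  len=1.1433
  (v7,v5,v6) [++-] → (1.005, 0.21832, -0.2136)–(1.005, 0.925, -0.2136)  len=0.7067

Chained into 1 loop(s):
  loop 1: 8 segments, perimeter = 7.7200
Total perimeter = 7.720

loops=1 perimeter=7.720


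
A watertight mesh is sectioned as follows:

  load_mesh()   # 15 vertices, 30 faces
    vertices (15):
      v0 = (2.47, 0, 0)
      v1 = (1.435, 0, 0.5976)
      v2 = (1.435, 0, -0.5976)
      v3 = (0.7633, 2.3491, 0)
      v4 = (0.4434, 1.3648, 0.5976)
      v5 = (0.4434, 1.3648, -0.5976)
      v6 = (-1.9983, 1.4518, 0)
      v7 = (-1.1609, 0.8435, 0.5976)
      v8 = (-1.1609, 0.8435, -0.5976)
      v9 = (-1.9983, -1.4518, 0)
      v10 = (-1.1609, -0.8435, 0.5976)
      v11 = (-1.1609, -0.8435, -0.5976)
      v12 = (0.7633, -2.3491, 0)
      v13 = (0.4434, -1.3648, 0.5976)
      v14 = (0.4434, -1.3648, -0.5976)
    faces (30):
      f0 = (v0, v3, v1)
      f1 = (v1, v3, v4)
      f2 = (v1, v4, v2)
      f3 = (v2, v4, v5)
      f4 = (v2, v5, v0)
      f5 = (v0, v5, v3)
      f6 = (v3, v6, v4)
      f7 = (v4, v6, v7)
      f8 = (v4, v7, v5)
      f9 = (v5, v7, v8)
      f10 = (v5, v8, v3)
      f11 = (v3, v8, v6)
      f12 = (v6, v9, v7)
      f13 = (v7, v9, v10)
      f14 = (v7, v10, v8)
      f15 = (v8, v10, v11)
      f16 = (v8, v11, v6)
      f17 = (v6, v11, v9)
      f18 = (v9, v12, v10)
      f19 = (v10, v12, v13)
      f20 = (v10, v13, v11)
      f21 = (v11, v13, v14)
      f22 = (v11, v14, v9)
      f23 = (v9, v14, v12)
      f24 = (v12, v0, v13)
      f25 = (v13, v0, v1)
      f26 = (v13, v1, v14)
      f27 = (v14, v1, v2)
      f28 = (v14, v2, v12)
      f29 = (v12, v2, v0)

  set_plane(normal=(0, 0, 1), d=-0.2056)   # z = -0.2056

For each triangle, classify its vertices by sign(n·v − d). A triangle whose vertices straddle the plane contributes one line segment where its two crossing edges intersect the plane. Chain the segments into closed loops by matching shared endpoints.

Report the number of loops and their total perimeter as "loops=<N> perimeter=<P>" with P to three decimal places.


loops=2 perimeter=20.860

Straddling triangles (20 of 30):
  (v1,v4,v2) [++-] → (1.10978, 0.447625, -0.2056)–(1.435, 0, -0.2056)  len=0.5533
  (v2,v4,v5) [-+-] → (1.10978, 0.447625, -0.2056)–(0.4434, 1.3648, -0.2056)  len=1.1337
  (v2,v5,v0) [--+] → (1.77276, 0.46955, -0.2056)–(2.11392, 0, -0.2056)  len=0.5804
  (v0,v5,v3) [+-+] → (1.77276, 0.46955, -0.2056)–(0.653241, 2.01046, -0.2056)  len=1.9047
  (v4,v7,v5) [++-] → (-0.082776, 1.19382, -0.2056)–(0.4434, 1.3648, -0.2056)  len=0.5533
  (v5,v7,v8) [-+-] → (-0.082776, 1.19382, -0.2056)–(-1.1609, 0.8435, -0.2056)  len=1.1336
  (v5,v8,v3) [--+] → (0.101293, 1.83111, -0.2056)–(0.653241, 2.01046, -0.2056)  len=0.5804
  (v3,v8,v6) [+-+] → (0.101293, 1.83111, -0.2056)–(-1.7102, 1.24252, -0.2056)  len=1.9047
  (v7,v10,v8) [++-] → (-1.1609, 0.2902, -0.2056)–(-1.1609, 0.8435, -0.2056)  len=0.5533
  (v8,v10,v11) [-+-] → (-1.1609, 0.2902, -0.2056)–(-1.1609, -0.8435, -0.2056)  len=1.1337
  (v8,v11,v6) [--+] → (-1.7102, 0.662118, -0.2056)–(-1.7102, 1.24252, -0.2056)  len=0.5804
  (v6,v11,v9) [+-+] → (-1.7102, 0.662118, -0.2056)–(-1.7102, -1.24252, -0.2056)  len=1.9046
  (v10,v13,v11) [++-] → (-0.634724, -1.01448, -0.2056)–(-1.1609, -0.8435, -0.2056)  len=0.5533
  (v11,v13,v14) [-+-] → (-0.634724, -1.01448, -0.2056)–(0.4434, -1.3648, -0.2056)  len=1.1336
  (v11,v14,v9) [--+] → (-1.15825, -1.42187, -0.2056)–(-1.7102, -1.24252, -0.2056)  len=0.5804
  (v9,v14,v12) [+-+] → (-1.15825, -1.42187, -0.2056)–(0.653241, -2.01046, -0.2056)  len=1.9047
  (v13,v1,v14) [++-] → (0.768624, -0.917175, -0.2056)–(0.4434, -1.3648, -0.2056)  len=0.5533
  (v14,v1,v2) [-+-] → (0.768624, -0.917175, -0.2056)–(1.435, 0, -0.2056)  len=1.1337
  (v14,v2,v12) [--+] → (0.994394, -1.54091, -0.2056)–(0.653241, -2.01046, -0.2056)  len=0.5804
  (v12,v2,v0) [+-+] → (0.994394, -1.54091, -0.2056)–(2.11392, 0, -0.2056)  len=1.9047

Chained into 2 loop(s):
  loop 1: 10 segments, perimeter = 8.4347
  loop 2: 10 segments, perimeter = 12.4253
Total perimeter = 20.860


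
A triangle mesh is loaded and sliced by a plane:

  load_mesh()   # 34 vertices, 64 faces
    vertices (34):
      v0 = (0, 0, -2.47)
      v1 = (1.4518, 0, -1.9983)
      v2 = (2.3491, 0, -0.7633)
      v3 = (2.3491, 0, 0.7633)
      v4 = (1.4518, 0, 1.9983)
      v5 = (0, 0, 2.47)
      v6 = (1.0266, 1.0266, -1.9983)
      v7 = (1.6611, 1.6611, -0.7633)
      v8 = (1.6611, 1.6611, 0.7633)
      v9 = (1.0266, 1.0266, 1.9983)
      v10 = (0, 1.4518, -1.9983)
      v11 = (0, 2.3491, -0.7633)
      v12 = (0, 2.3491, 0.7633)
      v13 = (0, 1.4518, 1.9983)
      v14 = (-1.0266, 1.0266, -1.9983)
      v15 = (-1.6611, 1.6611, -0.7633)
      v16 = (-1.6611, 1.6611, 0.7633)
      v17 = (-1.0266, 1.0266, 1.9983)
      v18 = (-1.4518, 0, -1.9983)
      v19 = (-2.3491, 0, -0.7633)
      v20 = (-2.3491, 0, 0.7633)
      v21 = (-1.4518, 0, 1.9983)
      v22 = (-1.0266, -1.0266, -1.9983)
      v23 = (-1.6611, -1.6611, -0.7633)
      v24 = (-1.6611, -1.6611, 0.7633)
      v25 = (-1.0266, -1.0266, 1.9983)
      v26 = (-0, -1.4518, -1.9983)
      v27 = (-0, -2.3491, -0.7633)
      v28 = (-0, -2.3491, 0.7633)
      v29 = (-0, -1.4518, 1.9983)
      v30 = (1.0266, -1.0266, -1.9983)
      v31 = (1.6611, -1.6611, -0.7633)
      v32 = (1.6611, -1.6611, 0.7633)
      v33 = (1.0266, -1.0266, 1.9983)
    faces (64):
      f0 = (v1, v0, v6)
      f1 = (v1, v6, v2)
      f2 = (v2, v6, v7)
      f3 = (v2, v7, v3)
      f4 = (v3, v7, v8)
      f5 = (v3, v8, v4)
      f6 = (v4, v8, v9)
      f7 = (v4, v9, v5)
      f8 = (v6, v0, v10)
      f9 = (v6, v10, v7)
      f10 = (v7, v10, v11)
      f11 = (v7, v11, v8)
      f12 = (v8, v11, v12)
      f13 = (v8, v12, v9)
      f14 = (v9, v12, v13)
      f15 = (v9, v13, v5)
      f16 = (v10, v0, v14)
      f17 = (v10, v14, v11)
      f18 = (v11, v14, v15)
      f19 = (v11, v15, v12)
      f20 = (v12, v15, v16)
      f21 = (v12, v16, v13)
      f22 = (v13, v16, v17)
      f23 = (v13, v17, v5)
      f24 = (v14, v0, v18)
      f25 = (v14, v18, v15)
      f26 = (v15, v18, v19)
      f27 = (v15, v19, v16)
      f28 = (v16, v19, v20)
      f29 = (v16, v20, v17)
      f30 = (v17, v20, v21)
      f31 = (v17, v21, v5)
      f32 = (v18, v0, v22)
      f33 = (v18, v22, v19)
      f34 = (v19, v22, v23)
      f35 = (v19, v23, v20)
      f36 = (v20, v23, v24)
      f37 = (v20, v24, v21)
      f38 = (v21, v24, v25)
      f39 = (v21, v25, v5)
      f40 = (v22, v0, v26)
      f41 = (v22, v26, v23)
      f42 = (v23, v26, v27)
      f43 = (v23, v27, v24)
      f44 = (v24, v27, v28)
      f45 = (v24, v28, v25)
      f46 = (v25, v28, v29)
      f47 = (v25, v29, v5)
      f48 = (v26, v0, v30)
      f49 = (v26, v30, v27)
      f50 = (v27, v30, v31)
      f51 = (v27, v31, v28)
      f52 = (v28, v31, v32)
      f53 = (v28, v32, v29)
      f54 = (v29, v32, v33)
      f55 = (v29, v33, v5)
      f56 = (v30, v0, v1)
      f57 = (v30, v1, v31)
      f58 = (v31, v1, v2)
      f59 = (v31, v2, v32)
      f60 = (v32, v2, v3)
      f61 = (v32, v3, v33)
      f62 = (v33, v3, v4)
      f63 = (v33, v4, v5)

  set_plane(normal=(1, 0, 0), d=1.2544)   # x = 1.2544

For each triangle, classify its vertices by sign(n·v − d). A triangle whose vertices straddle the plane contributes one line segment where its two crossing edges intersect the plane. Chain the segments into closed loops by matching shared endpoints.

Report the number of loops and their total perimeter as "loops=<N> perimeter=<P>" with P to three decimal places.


loops=1 perimeter=12.472

Straddling triangles (20 of 64):
  (v1,v0,v6) [+--] → (1.2544, 0, -2.06244)–(1.2544, 0.476601, -1.9983)  len=0.4809
  (v1,v6,v2) [+-+] → (1.2544, 0.476601, -1.9983)–(1.2544, 0.849769, -1.78557)  len=0.4295
  (v2,v6,v7) [+-+] → (1.2544, 0.849769, -1.78557)–(1.2544, 1.2544, -1.55491)  len=0.4658
  (v4,v8,v9) [++-] → (1.2544, 1.2544, 1.55491)–(1.2544, 0.476601, 1.9983)  len=0.8953
  (v4,v9,v5) [+--] → (1.2544, 0.476601, 1.9983)–(1.2544, 0, 2.06244)  len=0.4809
  (v6,v10,v7) [--+] → (1.2544, 1.60986, -1.06567)–(1.2544, 1.2544, -1.55491)  len=0.6047
  (v7,v10,v11) [+--] → (1.2544, 1.60986, -1.06567)–(1.2544, 1.82955, -0.7633)  len=0.3738
  (v7,v11,v8) [+-+] → (1.2544, 1.82955, -0.7633)–(1.2544, 1.82955, 0.389531)  len=1.1528
  (v8,v11,v12) [+--] → (1.2544, 1.82955, 0.389531)–(1.2544, 1.82955, 0.7633)  len=0.3738
  (v8,v12,v9) [+--] → (1.2544, 1.82955, 0.7633)–(1.2544, 1.2544, 1.55491)  len=0.9785
  (v27,v30,v31) [--+] → (1.2544, -1.2544, -1.55491)–(1.2544, -1.82955, -0.7633)  len=0.9785
  (v27,v31,v28) [-+-] → (1.2544, -1.82955, -0.7633)–(1.2544, -1.82955, -0.389531)  len=0.3738
  (v28,v31,v32) [-++] → (1.2544, -1.82955, -0.389531)–(1.2544, -1.82955, 0.7633)  len=1.1528
  (v28,v32,v29) [-+-] → (1.2544, -1.82955, 0.7633)–(1.2544, -1.60986, 1.06567)  len=0.3738
  (v29,v32,v33) [-+-] → (1.2544, -1.60986, 1.06567)–(1.2544, -1.2544, 1.55491)  len=0.6047
  (v30,v0,v1) [--+] → (1.2544, 0, -2.06244)–(1.2544, -0.476601, -1.9983)  len=0.4809
  (v30,v1,v31) [-++] → (1.2544, -0.476601, -1.9983)–(1.2544, -1.2544, -1.55491)  len=0.8953
  (v32,v3,v33) [++-] → (1.2544, -0.849769, 1.78557)–(1.2544, -1.2544, 1.55491)  len=0.4658
  (v33,v3,v4) [-++] → (1.2544, -0.849769, 1.78557)–(1.2544, -0.476601, 1.9983)  len=0.4295
  (v33,v4,v5) [-+-] → (1.2544, -0.476601, 1.9983)–(1.2544, 0, 2.06244)  len=0.4809

Chained into 1 loop(s):
  loop 1: 20 segments, perimeter = 12.4720
Total perimeter = 12.472


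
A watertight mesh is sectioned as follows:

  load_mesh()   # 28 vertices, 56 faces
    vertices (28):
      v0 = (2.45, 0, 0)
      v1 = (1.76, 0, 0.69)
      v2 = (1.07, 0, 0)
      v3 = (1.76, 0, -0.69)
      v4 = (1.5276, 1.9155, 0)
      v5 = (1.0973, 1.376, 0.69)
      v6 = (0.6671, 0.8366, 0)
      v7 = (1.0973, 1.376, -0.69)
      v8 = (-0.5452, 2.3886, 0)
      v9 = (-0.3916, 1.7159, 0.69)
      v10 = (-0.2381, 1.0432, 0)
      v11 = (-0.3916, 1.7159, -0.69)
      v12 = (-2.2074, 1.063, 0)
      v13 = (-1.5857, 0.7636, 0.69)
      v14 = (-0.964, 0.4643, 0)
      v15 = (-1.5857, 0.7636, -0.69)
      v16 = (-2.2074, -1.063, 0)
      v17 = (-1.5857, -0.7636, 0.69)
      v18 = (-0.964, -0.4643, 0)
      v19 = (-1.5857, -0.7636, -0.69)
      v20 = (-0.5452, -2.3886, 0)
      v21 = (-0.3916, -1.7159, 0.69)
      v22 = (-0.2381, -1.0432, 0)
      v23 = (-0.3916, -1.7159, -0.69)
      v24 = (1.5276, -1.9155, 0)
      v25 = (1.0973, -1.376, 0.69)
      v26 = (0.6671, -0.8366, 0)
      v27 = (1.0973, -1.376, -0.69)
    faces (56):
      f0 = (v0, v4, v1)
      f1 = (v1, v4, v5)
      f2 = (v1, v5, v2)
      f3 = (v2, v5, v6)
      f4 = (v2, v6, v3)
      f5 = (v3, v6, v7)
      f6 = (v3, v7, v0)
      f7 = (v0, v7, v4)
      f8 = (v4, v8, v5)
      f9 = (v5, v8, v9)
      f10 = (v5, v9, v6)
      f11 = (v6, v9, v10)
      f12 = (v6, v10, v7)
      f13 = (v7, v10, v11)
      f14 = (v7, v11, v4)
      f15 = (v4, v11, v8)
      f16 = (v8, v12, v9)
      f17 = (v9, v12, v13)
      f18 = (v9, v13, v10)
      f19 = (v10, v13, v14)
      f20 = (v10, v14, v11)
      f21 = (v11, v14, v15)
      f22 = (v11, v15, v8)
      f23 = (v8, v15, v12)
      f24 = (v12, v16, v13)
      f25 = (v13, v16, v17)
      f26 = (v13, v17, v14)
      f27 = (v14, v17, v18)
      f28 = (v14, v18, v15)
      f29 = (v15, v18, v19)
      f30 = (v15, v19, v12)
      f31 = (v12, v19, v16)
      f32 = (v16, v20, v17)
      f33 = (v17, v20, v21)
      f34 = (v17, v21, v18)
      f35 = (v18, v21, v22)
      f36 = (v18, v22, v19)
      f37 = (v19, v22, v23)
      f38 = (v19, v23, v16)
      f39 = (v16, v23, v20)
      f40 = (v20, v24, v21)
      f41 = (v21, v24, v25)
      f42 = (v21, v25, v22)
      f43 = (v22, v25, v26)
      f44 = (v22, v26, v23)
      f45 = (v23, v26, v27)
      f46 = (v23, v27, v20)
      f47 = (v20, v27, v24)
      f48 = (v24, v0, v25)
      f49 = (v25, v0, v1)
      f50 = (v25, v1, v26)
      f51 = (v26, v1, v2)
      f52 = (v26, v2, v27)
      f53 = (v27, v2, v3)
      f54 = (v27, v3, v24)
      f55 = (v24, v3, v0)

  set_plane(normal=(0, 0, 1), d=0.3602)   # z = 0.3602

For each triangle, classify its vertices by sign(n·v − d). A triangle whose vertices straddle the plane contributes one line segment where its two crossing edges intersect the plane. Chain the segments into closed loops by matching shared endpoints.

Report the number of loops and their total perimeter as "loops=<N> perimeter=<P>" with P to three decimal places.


Straddling triangles (28 of 56):
  (v0,v4,v1) [--+] → (1.64892, 0.915553, 0.3602)–(2.0898, 0, 0.3602)  len=1.0162
  (v1,v4,v5) [+-+] → (1.64892, 0.915553, 0.3602)–(1.30297, 1.63387, 0.3602)  len=0.7973
  (v1,v5,v2) [++-] → (1.08425, 0.718312, 0.3602)–(1.4302, 0, 0.3602)  len=0.7973
  (v2,v5,v6) [-+-] → (1.08425, 0.718312, 0.3602)–(0.891677, 1.11818, 0.3602)  len=0.4438
  (v4,v8,v5) [--+] → (0.312233, 1.85999, 0.3602)–(1.30297, 1.63387, 0.3602)  len=1.0162
  (v5,v8,v9) [+-+] → (0.312233, 1.85999, 0.3602)–(-0.465016, 2.03743, 0.3602)  len=0.7972
  (v5,v9,v6) [++-] → (0.114428, 1.29562, 0.3602)–(0.891677, 1.11818, 0.3602)  len=0.7972
  (v6,v9,v10) [-+-] → (0.114428, 1.29562, 0.3602)–(-0.318231, 1.39437, 0.3602)  len=0.4438
  (v8,v12,v9) [--+] → (-1.2595, 1.40383, 0.3602)–(-0.465016, 2.03743, 0.3602)  len=1.0162
  (v9,v12,v13) [+-+] → (-1.2595, 1.40383, 0.3602)–(-1.88285, 0.906705, 0.3602)  len=0.7973
  (v9,v13,v10) [++-] → (-0.941586, 0.897241, 0.3602)–(-0.318231, 1.39437, 0.3602)  len=0.7973
  (v10,v13,v14) [-+-] → (-0.941586, 0.897241, 0.3602)–(-1.28855, 0.620543, 0.3602)  len=0.4438
  (v12,v16,v13) [--+] → (-1.88285, -0.109462, 0.3602)–(-1.88285, 0.906705, 0.3602)  len=1.0162
  (v13,v16,v17) [+-+] → (-1.88285, -0.109462, 0.3602)–(-1.88285, -0.906705, 0.3602)  len=0.7972
  (v13,v17,v14) [++-] → (-1.28855, -0.176699, 0.3602)–(-1.28855, 0.620543, 0.3602)  len=0.7972
  (v14,v17,v18) [-+-] → (-1.28855, -0.176699, 0.3602)–(-1.28855, -0.620543, 0.3602)  len=0.4438
  (v16,v20,v17) [--+] → (-1.08837, -1.5403, 0.3602)–(-1.88285, -0.906705, 0.3602)  len=1.0162
  (v17,v20,v21) [+-+] → (-1.08837, -1.5403, 0.3602)–(-0.465016, -2.03743, 0.3602)  len=0.7973
  (v17,v21,v18) [++-] → (-0.665191, -1.11767, 0.3602)–(-1.28855, -0.620543, 0.3602)  len=0.7973
  (v18,v21,v22) [-+-] → (-0.665191, -1.11767, 0.3602)–(-0.318231, -1.39437, 0.3602)  len=0.4438
  (v20,v24,v21) [--+] → (0.525722, -1.8113, 0.3602)–(-0.465016, -2.03743, 0.3602)  len=1.0162
  (v21,v24,v25) [+-+] → (0.525722, -1.8113, 0.3602)–(1.30297, -1.63387, 0.3602)  len=0.7972
  (v21,v25,v22) [++-] → (0.459018, -1.21693, 0.3602)–(-0.318231, -1.39437, 0.3602)  len=0.7972
  (v22,v25,v26) [-+-] → (0.459018, -1.21693, 0.3602)–(0.891677, -1.11818, 0.3602)  len=0.4438
  (v24,v0,v25) [--+] → (1.74385, -0.718312, 0.3602)–(1.30297, -1.63387, 0.3602)  len=1.0162
  (v25,v0,v1) [+-+] → (1.74385, -0.718312, 0.3602)–(2.0898, 0, 0.3602)  len=0.7973
  (v25,v1,v26) [++-] → (1.23763, -0.399871, 0.3602)–(0.891677, -1.11818, 0.3602)  len=0.7973
  (v26,v1,v2) [-+-] → (1.23763, -0.399871, 0.3602)–(1.4302, 0, 0.3602)  len=0.4438

Chained into 2 loop(s):
  loop 1: 14 segments, perimeter = 12.6943
  loop 2: 14 segments, perimeter = 8.6875
Total perimeter = 21.382

loops=2 perimeter=21.382


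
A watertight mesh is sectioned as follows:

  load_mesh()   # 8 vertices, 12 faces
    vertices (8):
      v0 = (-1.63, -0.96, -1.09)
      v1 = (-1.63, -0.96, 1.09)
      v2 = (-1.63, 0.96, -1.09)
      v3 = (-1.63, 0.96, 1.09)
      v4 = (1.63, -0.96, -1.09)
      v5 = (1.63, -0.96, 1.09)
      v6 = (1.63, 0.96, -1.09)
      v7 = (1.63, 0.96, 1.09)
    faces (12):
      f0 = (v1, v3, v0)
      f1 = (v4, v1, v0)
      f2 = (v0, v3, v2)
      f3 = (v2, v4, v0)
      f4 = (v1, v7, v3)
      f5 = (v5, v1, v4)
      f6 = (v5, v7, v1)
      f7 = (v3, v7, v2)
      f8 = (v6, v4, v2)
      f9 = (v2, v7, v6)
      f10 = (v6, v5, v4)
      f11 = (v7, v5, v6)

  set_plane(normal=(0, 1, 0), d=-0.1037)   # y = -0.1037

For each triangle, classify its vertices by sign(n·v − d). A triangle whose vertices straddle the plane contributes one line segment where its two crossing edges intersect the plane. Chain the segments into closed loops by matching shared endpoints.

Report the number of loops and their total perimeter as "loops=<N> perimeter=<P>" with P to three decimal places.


loops=1 perimeter=10.880

Straddling triangles (8 of 12):
  (v1,v3,v0) [-+-] → (-1.63, -0.1037, 1.09)–(-1.63, -0.1037, -0.117743)  len=1.2077
  (v0,v3,v2) [-++] → (-1.63, -0.1037, -0.117743)–(-1.63, -0.1037, -1.09)  len=0.9723
  (v2,v4,v0) [+--] → (0.176074, -0.1037, -1.09)–(-1.63, -0.1037, -1.09)  len=1.8061
  (v1,v7,v3) [-++] → (-0.176074, -0.1037, 1.09)–(-1.63, -0.1037, 1.09)  len=1.4539
  (v5,v7,v1) [-+-] → (1.63, -0.1037, 1.09)–(-0.176074, -0.1037, 1.09)  len=1.8061
  (v6,v4,v2) [+-+] → (1.63, -0.1037, -1.09)–(0.176074, -0.1037, -1.09)  len=1.4539
  (v6,v5,v4) [+--] → (1.63, -0.1037, 0.117743)–(1.63, -0.1037, -1.09)  len=1.2077
  (v7,v5,v6) [+-+] → (1.63, -0.1037, 1.09)–(1.63, -0.1037, 0.117743)  len=0.9723

Chained into 1 loop(s):
  loop 1: 8 segments, perimeter = 10.8800
Total perimeter = 10.880


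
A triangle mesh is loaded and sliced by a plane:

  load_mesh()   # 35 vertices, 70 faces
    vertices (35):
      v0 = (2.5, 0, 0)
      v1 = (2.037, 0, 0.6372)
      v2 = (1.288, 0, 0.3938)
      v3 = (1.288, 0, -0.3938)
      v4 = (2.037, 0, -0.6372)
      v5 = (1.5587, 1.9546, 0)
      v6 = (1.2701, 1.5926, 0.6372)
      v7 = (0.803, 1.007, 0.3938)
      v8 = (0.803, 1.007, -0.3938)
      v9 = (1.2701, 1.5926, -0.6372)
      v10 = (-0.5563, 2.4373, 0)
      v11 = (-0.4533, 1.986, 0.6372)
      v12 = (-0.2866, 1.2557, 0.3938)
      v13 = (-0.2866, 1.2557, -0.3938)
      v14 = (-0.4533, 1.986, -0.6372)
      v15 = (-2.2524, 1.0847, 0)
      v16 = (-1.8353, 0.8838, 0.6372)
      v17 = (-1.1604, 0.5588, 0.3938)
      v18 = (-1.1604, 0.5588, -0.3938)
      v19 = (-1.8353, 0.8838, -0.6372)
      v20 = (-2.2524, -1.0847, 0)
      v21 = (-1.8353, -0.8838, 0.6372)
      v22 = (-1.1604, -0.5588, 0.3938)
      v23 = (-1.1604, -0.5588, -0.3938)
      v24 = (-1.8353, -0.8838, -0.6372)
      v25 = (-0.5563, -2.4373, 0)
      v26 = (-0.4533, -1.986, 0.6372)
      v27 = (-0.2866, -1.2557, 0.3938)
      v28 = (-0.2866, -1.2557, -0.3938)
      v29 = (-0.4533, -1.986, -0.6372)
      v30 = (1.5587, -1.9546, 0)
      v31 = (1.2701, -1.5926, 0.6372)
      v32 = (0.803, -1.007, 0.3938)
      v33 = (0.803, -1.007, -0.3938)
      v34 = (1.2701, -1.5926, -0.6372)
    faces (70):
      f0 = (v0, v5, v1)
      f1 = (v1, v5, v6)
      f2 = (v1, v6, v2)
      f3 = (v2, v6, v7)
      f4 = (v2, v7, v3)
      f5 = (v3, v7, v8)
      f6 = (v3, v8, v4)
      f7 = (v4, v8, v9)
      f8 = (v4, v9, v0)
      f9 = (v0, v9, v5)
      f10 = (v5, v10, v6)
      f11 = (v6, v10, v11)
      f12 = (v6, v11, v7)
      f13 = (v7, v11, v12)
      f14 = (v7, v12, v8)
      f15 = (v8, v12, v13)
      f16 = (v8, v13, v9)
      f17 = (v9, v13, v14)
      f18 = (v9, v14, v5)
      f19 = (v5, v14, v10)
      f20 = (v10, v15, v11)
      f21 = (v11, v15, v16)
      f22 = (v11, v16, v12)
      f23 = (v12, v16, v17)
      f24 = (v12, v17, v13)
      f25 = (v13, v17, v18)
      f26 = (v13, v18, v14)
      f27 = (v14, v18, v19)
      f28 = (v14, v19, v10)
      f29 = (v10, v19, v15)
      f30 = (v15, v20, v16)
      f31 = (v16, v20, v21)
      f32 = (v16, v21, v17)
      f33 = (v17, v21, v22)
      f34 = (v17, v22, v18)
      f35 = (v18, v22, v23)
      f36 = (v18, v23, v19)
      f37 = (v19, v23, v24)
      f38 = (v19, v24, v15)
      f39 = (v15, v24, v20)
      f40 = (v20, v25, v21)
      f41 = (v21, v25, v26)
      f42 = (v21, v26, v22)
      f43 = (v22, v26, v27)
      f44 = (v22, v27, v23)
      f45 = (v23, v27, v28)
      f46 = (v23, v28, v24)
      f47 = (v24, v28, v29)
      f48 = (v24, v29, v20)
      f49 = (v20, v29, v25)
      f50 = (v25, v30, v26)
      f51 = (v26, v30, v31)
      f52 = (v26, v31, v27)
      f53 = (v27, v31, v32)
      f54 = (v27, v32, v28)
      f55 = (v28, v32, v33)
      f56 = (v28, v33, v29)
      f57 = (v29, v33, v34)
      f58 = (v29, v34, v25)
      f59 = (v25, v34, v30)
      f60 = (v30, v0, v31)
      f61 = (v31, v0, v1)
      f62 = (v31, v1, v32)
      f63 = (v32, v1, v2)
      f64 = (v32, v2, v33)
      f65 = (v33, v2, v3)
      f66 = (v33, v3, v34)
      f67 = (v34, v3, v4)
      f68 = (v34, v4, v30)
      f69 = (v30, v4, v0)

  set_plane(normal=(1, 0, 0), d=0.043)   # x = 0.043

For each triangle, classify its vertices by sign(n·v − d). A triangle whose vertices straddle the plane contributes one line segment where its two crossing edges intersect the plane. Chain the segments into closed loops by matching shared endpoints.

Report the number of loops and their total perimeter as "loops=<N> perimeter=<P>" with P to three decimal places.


Straddling triangles (20 of 70):
  (v5,v10,v6) [+-+] → (0.043, 2.30052, 0)–(0.043, 2.16013, 0.209086)  len=0.2518
  (v6,v10,v11) [+--] → (0.043, 2.16013, 0.209086)–(0.043, 1.87271, 0.6372)  len=0.5156
  (v6,v11,v7) [+-+] → (0.043, 1.87271, 0.6372)–(0.043, 1.59925, 0.541045)  len=0.2899
  (v7,v11,v12) [+--] → (0.043, 1.59925, 0.541045)–(0.043, 1.18047, 0.3938)  len=0.4439
  (v7,v12,v8) [+-+] → (0.043, 1.18047, 0.3938)–(0.043, 1.18047, 0.155554)  len=0.2382
  (v8,v12,v13) [+--] → (0.043, 1.18047, 0.155554)–(0.043, 1.18047, -0.3938)  len=0.5494
  (v8,v13,v9) [+-+] → (0.043, 1.18047, -0.3938)–(0.043, 1.32703, -0.445335)  len=0.1554
  (v9,v13,v14) [+--] → (0.043, 1.32703, -0.445335)–(0.043, 1.87271, -0.6372)  len=0.5784
  (v9,v14,v5) [+-+] → (0.043, 1.87271, -0.6372)–(0.043, 1.97825, -0.480022)  len=0.1893
  (v5,v14,v10) [+--] → (0.043, 1.97825, -0.480022)–(0.043, 2.30052, 0)  len=0.5782
  (v25,v30,v26) [-+-] → (0.043, -2.30052, 0)–(0.043, -1.97825, 0.480022)  len=0.5782
  (v26,v30,v31) [-++] → (0.043, -1.97825, 0.480022)–(0.043, -1.87271, 0.6372)  len=0.1893
  (v26,v31,v27) [-+-] → (0.043, -1.87271, 0.6372)–(0.043, -1.32703, 0.445335)  len=0.5784
  (v27,v31,v32) [-++] → (0.043, -1.32703, 0.445335)–(0.043, -1.18047, 0.3938)  len=0.1554
  (v27,v32,v28) [-+-] → (0.043, -1.18047, 0.3938)–(0.043, -1.18047, -0.155554)  len=0.5494
  (v28,v32,v33) [-++] → (0.043, -1.18047, -0.155554)–(0.043, -1.18047, -0.3938)  len=0.2382
  (v28,v33,v29) [-+-] → (0.043, -1.18047, -0.3938)–(0.043, -1.59925, -0.541045)  len=0.4439
  (v29,v33,v34) [-++] → (0.043, -1.59925, -0.541045)–(0.043, -1.87271, -0.6372)  len=0.2899
  (v29,v34,v25) [-+-] → (0.043, -1.87271, -0.6372)–(0.043, -2.16013, -0.209086)  len=0.5156
  (v25,v34,v30) [-++] → (0.043, -2.16013, -0.209086)–(0.043, -2.30052, 0)  len=0.2518

Chained into 2 loop(s):
  loop 1: 10 segments, perimeter = 3.7902
  loop 2: 10 segments, perimeter = 3.7902
Total perimeter = 7.580

loops=2 perimeter=7.580
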